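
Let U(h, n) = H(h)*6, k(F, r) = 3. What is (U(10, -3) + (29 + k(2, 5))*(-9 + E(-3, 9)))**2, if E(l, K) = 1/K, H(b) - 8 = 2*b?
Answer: 1098304/81 ≈ 13559.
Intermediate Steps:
H(b) = 8 + 2*b
U(h, n) = 48 + 12*h (U(h, n) = (8 + 2*h)*6 = 48 + 12*h)
(U(10, -3) + (29 + k(2, 5))*(-9 + E(-3, 9)))**2 = ((48 + 12*10) + (29 + 3)*(-9 + 1/9))**2 = ((48 + 120) + 32*(-9 + 1/9))**2 = (168 + 32*(-80/9))**2 = (168 - 2560/9)**2 = (-1048/9)**2 = 1098304/81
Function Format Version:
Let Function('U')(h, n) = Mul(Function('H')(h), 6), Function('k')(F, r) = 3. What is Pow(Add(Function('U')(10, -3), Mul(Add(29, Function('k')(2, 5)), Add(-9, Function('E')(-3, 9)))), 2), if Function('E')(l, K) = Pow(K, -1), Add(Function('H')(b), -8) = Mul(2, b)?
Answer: Rational(1098304, 81) ≈ 13559.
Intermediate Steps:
Function('H')(b) = Add(8, Mul(2, b))
Function('U')(h, n) = Add(48, Mul(12, h)) (Function('U')(h, n) = Mul(Add(8, Mul(2, h)), 6) = Add(48, Mul(12, h)))
Pow(Add(Function('U')(10, -3), Mul(Add(29, Function('k')(2, 5)), Add(-9, Function('E')(-3, 9)))), 2) = Pow(Add(Add(48, Mul(12, 10)), Mul(Add(29, 3), Add(-9, Pow(9, -1)))), 2) = Pow(Add(Add(48, 120), Mul(32, Add(-9, Rational(1, 9)))), 2) = Pow(Add(168, Mul(32, Rational(-80, 9))), 2) = Pow(Add(168, Rational(-2560, 9)), 2) = Pow(Rational(-1048, 9), 2) = Rational(1098304, 81)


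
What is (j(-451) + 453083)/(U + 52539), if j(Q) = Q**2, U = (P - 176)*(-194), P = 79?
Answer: 656484/71357 ≈ 9.2000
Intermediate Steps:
U = 18818 (U = (79 - 176)*(-194) = -97*(-194) = 18818)
(j(-451) + 453083)/(U + 52539) = ((-451)**2 + 453083)/(18818 + 52539) = (203401 + 453083)/71357 = 656484*(1/71357) = 656484/71357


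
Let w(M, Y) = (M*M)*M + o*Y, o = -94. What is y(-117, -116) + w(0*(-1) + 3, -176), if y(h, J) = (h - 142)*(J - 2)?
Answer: 47133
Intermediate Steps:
y(h, J) = (-142 + h)*(-2 + J)
w(M, Y) = M³ - 94*Y (w(M, Y) = (M*M)*M - 94*Y = M²*M - 94*Y = M³ - 94*Y)
y(-117, -116) + w(0*(-1) + 3, -176) = (284 - 142*(-116) - 2*(-117) - 116*(-117)) + ((0*(-1) + 3)³ - 94*(-176)) = (284 + 16472 + 234 + 13572) + ((0 + 3)³ + 16544) = 30562 + (3³ + 16544) = 30562 + (27 + 16544) = 30562 + 16571 = 47133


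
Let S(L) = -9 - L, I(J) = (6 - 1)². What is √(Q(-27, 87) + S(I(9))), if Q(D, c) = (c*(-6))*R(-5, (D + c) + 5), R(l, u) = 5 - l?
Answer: I*√5254 ≈ 72.484*I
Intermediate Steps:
I(J) = 25 (I(J) = 5² = 25)
Q(D, c) = -60*c (Q(D, c) = (c*(-6))*(5 - 1*(-5)) = (-6*c)*(5 + 5) = -6*c*10 = -60*c)
√(Q(-27, 87) + S(I(9))) = √(-60*87 + (-9 - 1*25)) = √(-5220 + (-9 - 25)) = √(-5220 - 34) = √(-5254) = I*√5254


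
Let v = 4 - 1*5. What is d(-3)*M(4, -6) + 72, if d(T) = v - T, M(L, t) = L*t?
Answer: 24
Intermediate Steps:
v = -1 (v = 4 - 5 = -1)
d(T) = -1 - T
d(-3)*M(4, -6) + 72 = (-1 - 1*(-3))*(4*(-6)) + 72 = (-1 + 3)*(-24) + 72 = 2*(-24) + 72 = -48 + 72 = 24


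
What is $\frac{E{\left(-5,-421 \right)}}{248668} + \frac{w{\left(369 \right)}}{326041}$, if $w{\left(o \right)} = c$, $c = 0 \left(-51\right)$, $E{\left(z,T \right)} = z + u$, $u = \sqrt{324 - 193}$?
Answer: $- \frac{5}{248668} + \frac{\sqrt{131}}{248668} \approx 2.592 \cdot 10^{-5}$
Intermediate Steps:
$u = \sqrt{131} \approx 11.446$
$E{\left(z,T \right)} = z + \sqrt{131}$
$c = 0$
$w{\left(o \right)} = 0$
$\frac{E{\left(-5,-421 \right)}}{248668} + \frac{w{\left(369 \right)}}{326041} = \frac{-5 + \sqrt{131}}{248668} + \frac{0}{326041} = \left(-5 + \sqrt{131}\right) \frac{1}{248668} + 0 \cdot \frac{1}{326041} = \left(- \frac{5}{248668} + \frac{\sqrt{131}}{248668}\right) + 0 = - \frac{5}{248668} + \frac{\sqrt{131}}{248668}$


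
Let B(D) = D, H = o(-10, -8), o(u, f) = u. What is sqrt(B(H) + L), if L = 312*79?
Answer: sqrt(24638) ≈ 156.96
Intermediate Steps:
H = -10
L = 24648
sqrt(B(H) + L) = sqrt(-10 + 24648) = sqrt(24638)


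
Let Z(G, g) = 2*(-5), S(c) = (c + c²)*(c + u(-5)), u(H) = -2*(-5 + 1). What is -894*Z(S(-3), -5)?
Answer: 8940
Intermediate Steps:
u(H) = 8 (u(H) = -2*(-4) = 8)
S(c) = (8 + c)*(c + c²) (S(c) = (c + c²)*(c + 8) = (c + c²)*(8 + c) = (8 + c)*(c + c²))
Z(G, g) = -10
-894*Z(S(-3), -5) = -894*(-10) = 8940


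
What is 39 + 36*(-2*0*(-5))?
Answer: 39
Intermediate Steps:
39 + 36*(-2*0*(-5)) = 39 + 36*(0*(-5)) = 39 + 36*0 = 39 + 0 = 39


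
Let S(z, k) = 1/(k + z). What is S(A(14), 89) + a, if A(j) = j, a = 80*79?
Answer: 650961/103 ≈ 6320.0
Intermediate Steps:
a = 6320
S(A(14), 89) + a = 1/(89 + 14) + 6320 = 1/103 + 6320 = 650961/103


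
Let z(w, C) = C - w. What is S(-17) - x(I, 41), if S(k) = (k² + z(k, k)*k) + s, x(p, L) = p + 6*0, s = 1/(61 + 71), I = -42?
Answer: 43693/132 ≈ 331.01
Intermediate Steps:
s = 1/132 ≈ 0.0075758
x(p, L) = p (x(p, L) = p + 0 = p)
S(k) = 1/132 + k² (S(k) = (k² + (k - k)*k) + 1/132 = (k² + 0*k) + 1/132 = (k² + 0) + 1/132 = k² + 1/132 = 1/132 + k²)
S(-17) - x(I, 41) = (1/132 + (-17)²) - 1*(-42) = (1/132 + 289) + 42 = 38149/132 + 42 = 43693/132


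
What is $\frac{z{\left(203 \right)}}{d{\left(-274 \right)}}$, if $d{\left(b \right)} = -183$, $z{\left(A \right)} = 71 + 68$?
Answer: $- \frac{139}{183} \approx -0.75956$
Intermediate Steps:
$z{\left(A \right)} = 139$
$\frac{z{\left(203 \right)}}{d{\left(-274 \right)}} = \frac{139}{-183} = 139 \left(- \frac{1}{183}\right) = - \frac{139}{183}$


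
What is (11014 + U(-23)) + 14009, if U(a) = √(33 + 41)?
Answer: 25023 + √74 ≈ 25032.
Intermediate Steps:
U(a) = √74
(11014 + U(-23)) + 14009 = (11014 + √74) + 14009 = 25023 + √74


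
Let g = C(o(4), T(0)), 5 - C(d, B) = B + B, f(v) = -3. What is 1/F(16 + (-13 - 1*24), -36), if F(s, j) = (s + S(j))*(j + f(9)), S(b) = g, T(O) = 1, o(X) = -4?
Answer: 1/702 ≈ 0.0014245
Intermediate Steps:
C(d, B) = 5 - 2*B (C(d, B) = 5 - (B + B) = 5 - 2*B)
g = 3 (g = 5 - 2*1 = 5 - 2 = 3)
S(b) = 3
F(s, j) = (-3 + j)*(3 + s) (F(s, j) = (s + 3)*(j - 3) = (3 + s)*(-3 + j) = (-3 + j)*(3 + s))
1/F(16 + (-13 - 1*24), -36) = 1/(-9 - 3*(16 + (-13 - 1*24)) + 3*(-36) - 36*(16 + (-13 - 1*24))) = 1/(-9 - 3*(16 + (-13 - 24)) - 108 - 36*(16 + (-13 - 24))) = 1/(-9 - 3*(16 - 37) - 108 - 36*(16 - 37)) = 1/(-9 - 3*(-21) - 108 - 36*(-21)) = 1/(-9 + 63 - 108 + 756) = 1/702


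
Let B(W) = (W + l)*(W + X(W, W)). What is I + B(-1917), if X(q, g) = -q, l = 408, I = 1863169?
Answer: 1863169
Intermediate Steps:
B(W) = 0 (B(W) = (W + 408)*(W - W) = (408 + W)*0 = 0)
I + B(-1917) = 1863169 + 0 = 1863169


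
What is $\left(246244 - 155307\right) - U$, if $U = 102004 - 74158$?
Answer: $63091$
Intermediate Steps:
$U = 27846$ ($U = 102004 - 74158 = 27846$)
$\left(246244 - 155307\right) - U = \left(246244 - 155307\right) - 27846 = 90937 - 27846 = 63091$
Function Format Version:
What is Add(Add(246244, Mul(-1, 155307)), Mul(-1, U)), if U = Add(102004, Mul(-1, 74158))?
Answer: 63091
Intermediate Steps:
U = 27846 (U = Add(102004, -74158) = 27846)
Add(Add(246244, Mul(-1, 155307)), Mul(-1, U)) = Add(Add(246244, Mul(-1, 155307)), Mul(-1, 27846)) = Add(Add(246244, -155307), -27846) = Add(90937, -27846) = 63091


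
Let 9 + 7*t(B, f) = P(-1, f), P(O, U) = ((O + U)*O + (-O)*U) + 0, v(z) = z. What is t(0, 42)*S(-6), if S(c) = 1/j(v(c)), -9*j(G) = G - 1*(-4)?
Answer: -36/7 ≈ -5.1429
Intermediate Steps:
P(O, U) = O*(O + U) - O*U (P(O, U) = (O*(O + U) - O*U) + 0 = O*(O + U) - O*U)
t(B, f) = -8/7 (t(B, f) = -9/7 + (⅐)*(-1)² = -9/7 + (⅐)*1 = -9/7 + ⅐ = -8/7)
j(G) = -4/9 - G/9 (j(G) = -(G - 1*(-4))/9 = -(G + 4)/9 = -(4 + G)/9 = -4/9 - G/9)
S(c) = 1/(-4/9 - c/9)
t(0, 42)*S(-6) = -(-72)/(7*(4 - 6)) = -(-72)/(7*(-2)) = -(-72)*(-1)/(7*2) = -8/7*9/2 = -36/7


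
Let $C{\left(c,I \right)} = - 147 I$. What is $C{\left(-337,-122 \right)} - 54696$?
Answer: $-36762$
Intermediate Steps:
$C{\left(-337,-122 \right)} - 54696 = \left(-147\right) \left(-122\right) - 54696 = 17934 - 54696 = -36762$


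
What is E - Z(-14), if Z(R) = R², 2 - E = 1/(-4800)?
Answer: -931199/4800 ≈ -194.00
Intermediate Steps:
E = 9601/4800 (E = 2 - 1/(-4800) = 2 - 1*(-1/4800) = 2 + 1/4800 = 9601/4800 ≈ 2.0002)
E - Z(-14) = 9601/4800 - 1*(-14)² = 9601/4800 - 1*196 = 9601/4800 - 196 = -931199/4800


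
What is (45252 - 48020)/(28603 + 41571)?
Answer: -1384/35087 ≈ -0.039445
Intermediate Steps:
(45252 - 48020)/(28603 + 41571) = -2768/70174 = -2768*1/70174 = -1384/35087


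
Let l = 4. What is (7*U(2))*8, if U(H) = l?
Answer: 224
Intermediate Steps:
U(H) = 4
(7*U(2))*8 = (7*4)*8 = 28*8 = 224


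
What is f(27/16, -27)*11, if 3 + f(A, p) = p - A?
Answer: -5577/16 ≈ -348.56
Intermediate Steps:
f(A, p) = -3 + p - A (f(A, p) = -3 + (p - A) = -3 + p - A)
f(27/16, -27)*11 = (-3 - 27 - 27/16)*11 = -507/16*11 = -5577/16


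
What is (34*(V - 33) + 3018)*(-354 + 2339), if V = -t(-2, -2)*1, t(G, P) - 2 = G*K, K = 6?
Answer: 4438460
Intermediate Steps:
t(G, P) = 2 + 6*G (t(G, P) = 2 + G*6 = 2 + 6*G)
V = 10 (V = -(2 + 6*(-2))*1 = -(2 - 12)*1 = -1*(-10)*1 = 10*1 = 10)
(34*(V - 33) + 3018)*(-354 + 2339) = (34*(10 - 33) + 3018)*(-354 + 2339) = (34*(-23) + 3018)*1985 = (-782 + 3018)*1985 = 2236*1985 = 4438460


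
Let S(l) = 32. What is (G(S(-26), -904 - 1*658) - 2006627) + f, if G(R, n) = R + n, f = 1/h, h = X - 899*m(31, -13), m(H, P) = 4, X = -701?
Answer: -8629050630/4297 ≈ -2.0082e+6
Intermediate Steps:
h = -4297 (h = -701 - 899*4 = -701 - 3596 = -4297)
f = -1/4297 (f = 1/(-4297) = -1/4297 ≈ -0.00023272)
(G(S(-26), -904 - 1*658) - 2006627) + f = ((32 + (-904 - 1*658)) - 2006627) - 1/4297 = ((32 + (-904 - 658)) - 2006627) - 1/4297 = ((32 - 1562) - 2006627) - 1/4297 = (-1530 - 2006627) - 1/4297 = -2008157 - 1/4297 = -8629050630/4297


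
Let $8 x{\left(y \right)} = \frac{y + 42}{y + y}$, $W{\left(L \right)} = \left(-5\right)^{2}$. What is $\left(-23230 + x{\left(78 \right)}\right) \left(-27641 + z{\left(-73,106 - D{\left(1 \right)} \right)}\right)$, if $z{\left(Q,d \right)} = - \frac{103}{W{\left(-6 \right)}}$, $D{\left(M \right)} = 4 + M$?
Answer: $\frac{41742576162}{65} \approx 6.4219 \cdot 10^{8}$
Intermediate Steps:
$W{\left(L \right)} = 25$
$x{\left(y \right)} = \frac{42 + y}{16 y}$ ($x{\left(y \right)} = \frac{\left(y + 42\right) \frac{1}{y + y}}{8} = \frac{\left(42 + y\right) \frac{1}{2 y}}{8} = \frac{\frac{1}{2} \frac{1}{y} \left(42 + y\right)}{8} = \frac{42 + y}{16 y}$)
$z{\left(Q,d \right)} = - \frac{103}{25}$
$\left(-23230 + x{\left(78 \right)}\right) \left(-27641 + z{\left(-73,106 - D{\left(1 \right)} \right)}\right) = \left(-23230 + \frac{42 + 78}{16 \cdot 78}\right) \left(-27641 - \frac{103}{25}\right) = \left(-23230 + \frac{1}{16} \cdot \frac{1}{78} \cdot 120\right) \left(- \frac{691128}{25}\right) = \left(-23230 + \frac{5}{52}\right) \left(- \frac{691128}{25}\right) = \left(- \frac{1207955}{52}\right) \left(- \frac{691128}{25}\right) = \frac{41742576162}{65}$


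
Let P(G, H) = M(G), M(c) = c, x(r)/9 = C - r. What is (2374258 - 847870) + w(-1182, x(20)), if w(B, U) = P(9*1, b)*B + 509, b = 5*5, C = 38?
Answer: 1516259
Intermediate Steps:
x(r) = 342 - 9*r (x(r) = 9*(38 - r) = 342 - 9*r)
b = 25
P(G, H) = G
w(B, U) = 509 + 9*B (w(B, U) = (9*1)*B + 509 = 9*B + 509 = 509 + 9*B)
(2374258 - 847870) + w(-1182, x(20)) = (2374258 - 847870) + (509 + 9*(-1182)) = 1526388 + (509 - 10638) = 1526388 - 10129 = 1516259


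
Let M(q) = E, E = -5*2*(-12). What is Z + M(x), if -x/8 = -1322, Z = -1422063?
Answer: -1421943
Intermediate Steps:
x = 10576 (x = -8*(-1322) = 10576)
E = 120 (E = -10*(-12) = 120)
M(q) = 120
Z + M(x) = -1422063 + 120 = -1421943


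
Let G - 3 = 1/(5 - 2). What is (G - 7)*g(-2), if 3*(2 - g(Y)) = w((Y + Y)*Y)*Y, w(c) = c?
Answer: -242/9 ≈ -26.889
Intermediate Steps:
g(Y) = 2 - 2*Y³/3 (g(Y) = 2 - (Y + Y)*Y*Y/3 = 2 - (2*Y)*Y*Y/3 = 2 - 2*Y²*Y/3 = 2 - 2*Y³/3)
G = 10/3 (G = 3 + 1/(5 - 2) = 3 + 1/3 = 3 + ⅓ = 10/3 ≈ 3.3333)
(G - 7)*g(-2) = (10/3 - 7)*(2 - ⅔*(-2)³) = -11*(2 - ⅔*(-8))/3 = -11*(2 + 16/3)/3 = -11/3*22/3 = -242/9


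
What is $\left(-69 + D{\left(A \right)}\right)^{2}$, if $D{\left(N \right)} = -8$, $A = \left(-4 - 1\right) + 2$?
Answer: $5929$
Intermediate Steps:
$A = -3$ ($A = -5 + 2 = -3$)
$\left(-69 + D{\left(A \right)}\right)^{2} = \left(-69 - 8\right)^{2} = \left(-77\right)^{2} = 5929$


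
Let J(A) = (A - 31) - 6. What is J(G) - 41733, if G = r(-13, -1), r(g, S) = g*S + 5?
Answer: -41752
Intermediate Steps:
r(g, S) = 5 + S*g (r(g, S) = S*g + 5 = 5 + S*g)
G = 18 (G = 5 - 1*(-13) = 5 + 13 = 18)
J(A) = -37 + A (J(A) = (-31 + A) - 6 = -37 + A)
J(G) - 41733 = (-37 + 18) - 41733 = -19 - 41733 = -41752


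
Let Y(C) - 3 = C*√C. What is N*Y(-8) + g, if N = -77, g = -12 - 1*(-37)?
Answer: -206 + 1232*I*√2 ≈ -206.0 + 1742.3*I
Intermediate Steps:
g = 25 (g = -12 + 37 = 25)
Y(C) = 3 + C^(3/2) (Y(C) = 3 + C*√C = 3 + C^(3/2))
N*Y(-8) + g = -77*(3 + (-8)^(3/2)) + 25 = -77*(3 - 16*I*√2) + 25 = (-231 + 1232*I*√2) + 25 = -206 + 1232*I*√2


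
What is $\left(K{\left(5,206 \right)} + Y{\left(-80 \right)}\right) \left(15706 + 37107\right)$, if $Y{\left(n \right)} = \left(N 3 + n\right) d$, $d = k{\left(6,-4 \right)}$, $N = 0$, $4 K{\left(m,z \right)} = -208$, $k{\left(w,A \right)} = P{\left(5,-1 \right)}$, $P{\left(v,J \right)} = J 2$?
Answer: $5703804$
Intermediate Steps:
$P{\left(v,J \right)} = 2 J$
$k{\left(w,A \right)} = -2$ ($k{\left(w,A \right)} = 2 \left(-1\right) = -2$)
$K{\left(m,z \right)} = -52$ ($K{\left(m,z \right)} = \frac{1}{4} \left(-208\right) = -52$)
$d = -2$
$Y{\left(n \right)} = - 2 n$ ($Y{\left(n \right)} = \left(0 \cdot 3 + n\right) \left(-2\right) = \left(0 + n\right) \left(-2\right) = n \left(-2\right) = - 2 n$)
$\left(K{\left(5,206 \right)} + Y{\left(-80 \right)}\right) \left(15706 + 37107\right) = \left(-52 - -160\right) \left(15706 + 37107\right) = \left(-52 + 160\right) 52813 = 108 \cdot 52813 = 5703804$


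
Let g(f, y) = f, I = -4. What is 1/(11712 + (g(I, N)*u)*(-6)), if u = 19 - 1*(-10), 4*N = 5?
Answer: 1/12408 ≈ 8.0593e-5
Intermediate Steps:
N = 5/4 (N = (1/4)*5 = 5/4 ≈ 1.2500)
u = 29 (u = 19 + 10 = 29)
1/(11712 + (g(I, N)*u)*(-6)) = 1/(11712 - 4*29*(-6)) = 1/(11712 - 116*(-6)) = 1/(11712 + 696) = 1/12408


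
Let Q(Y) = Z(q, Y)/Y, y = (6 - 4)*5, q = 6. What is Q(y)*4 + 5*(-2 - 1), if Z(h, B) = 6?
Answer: -63/5 ≈ -12.600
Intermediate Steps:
y = 10 (y = 2*5 = 10)
Q(Y) = 6/Y
Q(y)*4 + 5*(-2 - 1) = (6/10)*4 + 5*(-2 - 1) = (6*(⅒))*4 + 5*(-3) = (⅗)*4 - 15 = 12/5 - 15 = -63/5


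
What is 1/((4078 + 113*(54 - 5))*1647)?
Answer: 1/15835905 ≈ 6.3148e-8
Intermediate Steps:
1/((4078 + 113*(54 - 5))*1647) = (1/1647)/(4078 + 113*49) = (1/1647)/(4078 + 5537) = (1/1647)/9615 = (1/9615)*(1/1647) = 1/15835905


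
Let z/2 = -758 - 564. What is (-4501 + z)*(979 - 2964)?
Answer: 14182825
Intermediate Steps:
z = -2644 (z = 2*(-758 - 564) = 2*(-1322) = -2644)
(-4501 + z)*(979 - 2964) = (-4501 - 2644)*(979 - 2964) = -7145*(-1985) = 14182825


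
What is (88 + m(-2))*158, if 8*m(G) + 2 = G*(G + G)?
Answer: 28045/2 ≈ 14023.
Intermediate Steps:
m(G) = -1/4 + G**2/4 (m(G) = -1/4 + (G*(G + G))/8 = -1/4 + (G*(2*G))/8 = -1/4 + (2*G**2)/8 = -1/4 + G**2/4)
(88 + m(-2))*158 = (88 + (-1/4 + (1/4)*(-2)**2))*158 = (88 + (-1/4 + (1/4)*4))*158 = (88 + (-1/4 + 1))*158 = (88 + 3/4)*158 = (355/4)*158 = 28045/2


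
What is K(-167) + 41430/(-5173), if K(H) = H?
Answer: -905321/5173 ≈ -175.01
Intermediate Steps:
K(-167) + 41430/(-5173) = -167 + 41430/(-5173) = -167 + 41430*(-1/5173) = -167 - 41430/5173 = -905321/5173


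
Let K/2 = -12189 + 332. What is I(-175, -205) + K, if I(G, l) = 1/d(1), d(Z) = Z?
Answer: -23713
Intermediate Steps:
K = -23714 (K = 2*(-12189 + 332) = 2*(-11857) = -23714)
I(G, l) = 1 (I(G, l) = 1/1 = 1)
I(-175, -205) + K = 1 - 23714 = -23713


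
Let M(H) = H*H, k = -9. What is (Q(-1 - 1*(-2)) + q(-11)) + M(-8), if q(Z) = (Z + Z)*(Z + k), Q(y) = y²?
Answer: 505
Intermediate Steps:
M(H) = H²
q(Z) = 2*Z*(-9 + Z) (q(Z) = (Z + Z)*(Z - 9) = (2*Z)*(-9 + Z) = 2*Z*(-9 + Z))
(Q(-1 - 1*(-2)) + q(-11)) + M(-8) = ((-1 - 1*(-2))² + 2*(-11)*(-9 - 11)) + (-8)² = ((-1 + 2)² + 2*(-11)*(-20)) + 64 = (1² + 440) + 64 = (1 + 440) + 64 = 441 + 64 = 505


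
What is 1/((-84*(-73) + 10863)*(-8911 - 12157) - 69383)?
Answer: -1/358120043 ≈ -2.7924e-9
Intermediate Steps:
1/((-84*(-73) + 10863)*(-8911 - 12157) - 69383) = 1/((6132 + 10863)*(-21068) - 69383) = 1/(16995*(-21068) - 69383) = 1/(-358050660 - 69383) = 1/(-358120043) = -1/358120043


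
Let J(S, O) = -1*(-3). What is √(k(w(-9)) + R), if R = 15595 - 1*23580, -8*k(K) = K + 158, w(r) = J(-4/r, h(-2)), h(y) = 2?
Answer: I*√128082/4 ≈ 89.471*I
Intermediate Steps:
J(S, O) = 3
w(r) = 3
k(K) = -79/4 - K/8 (k(K) = -(K + 158)/8 = -(158 + K)/8 = -79/4 - K/8)
R = -7985 (R = 15595 - 23580 = -7985)
√(k(w(-9)) + R) = √((-79/4 - ⅛*3) - 7985) = √((-79/4 - 3/8) - 7985) = √(-161/8 - 7985) = √(-64041/8) = I*√128082/4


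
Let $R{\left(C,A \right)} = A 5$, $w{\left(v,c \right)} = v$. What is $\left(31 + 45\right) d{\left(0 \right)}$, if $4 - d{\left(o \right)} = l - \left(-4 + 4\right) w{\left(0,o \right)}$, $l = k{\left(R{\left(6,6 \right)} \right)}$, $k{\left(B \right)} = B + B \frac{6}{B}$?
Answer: $-2432$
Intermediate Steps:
$R{\left(C,A \right)} = 5 A$
$k{\left(B \right)} = 6 + B$ ($k{\left(B \right)} = B + 6 = 6 + B$)
$l = 36$ ($l = 6 + 5 \cdot 6 = 6 + 30 = 36$)
$d{\left(o \right)} = -32$ ($d{\left(o \right)} = 4 - \left(36 - \left(-4 + 4\right) 0\right) = 4 - \left(36 - 0 \cdot 0\right) = 4 - \left(36 - 0\right) = 4 - \left(36 + 0\right) = 4 - 36 = -32$)
$\left(31 + 45\right) d{\left(0 \right)} = \left(31 + 45\right) \left(-32\right) = 76 \left(-32\right) = -2432$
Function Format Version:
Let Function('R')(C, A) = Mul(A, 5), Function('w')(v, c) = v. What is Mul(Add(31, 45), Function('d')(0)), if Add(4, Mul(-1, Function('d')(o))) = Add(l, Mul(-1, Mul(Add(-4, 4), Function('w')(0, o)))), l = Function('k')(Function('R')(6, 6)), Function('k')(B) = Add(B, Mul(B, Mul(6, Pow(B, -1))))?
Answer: -2432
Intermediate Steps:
Function('R')(C, A) = Mul(5, A)
Function('k')(B) = Add(6, B) (Function('k')(B) = Add(B, 6) = Add(6, B))
l = 36 (l = Add(6, Mul(5, 6)) = Add(6, 30) = 36)
Function('d')(o) = -32 (Function('d')(o) = Add(4, Mul(-1, Add(36, Mul(-1, Mul(Add(-4, 4), 0))))) = Add(4, Mul(-1, Add(36, Mul(-1, Mul(0, 0))))) = Add(4, Mul(-1, Add(36, Mul(-1, 0)))) = Add(4, Mul(-1, Add(36, 0))) = Add(4, Mul(-1, 36)) = Add(4, -36) = -32)
Mul(Add(31, 45), Function('d')(0)) = Mul(Add(31, 45), -32) = Mul(76, -32) = -2432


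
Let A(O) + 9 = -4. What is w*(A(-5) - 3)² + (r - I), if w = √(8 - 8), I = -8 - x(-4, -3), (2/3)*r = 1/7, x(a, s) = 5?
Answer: 185/14 ≈ 13.214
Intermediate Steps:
A(O) = -13 (A(O) = -9 - 4 = -13)
r = 3/14 (r = (3/2)/7 = (3/2)*(⅐) = 3/14 ≈ 0.21429)
I = -13 (I = -8 - 1*5 = -8 - 5 = -13)
w = 0 (w = √0 = 0)
w*(A(-5) - 3)² + (r - I) = 0*(-13 - 3)² + (3/14 - 1*(-13)) = 0*(-16)² + (3/14 + 13) = 0*256 + 185/14 = 0 + 185/14 = 185/14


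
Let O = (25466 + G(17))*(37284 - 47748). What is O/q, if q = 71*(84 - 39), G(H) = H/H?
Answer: -29609632/355 ≈ -83407.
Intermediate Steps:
G(H) = 1
q = 3195 (q = 71*45 = 3195)
O = -266486688 (O = (25466 + 1)*(37284 - 47748) = 25467*(-10464) = -266486688)
O/q = -266486688/3195 = -266486688*1/3195 = -29609632/355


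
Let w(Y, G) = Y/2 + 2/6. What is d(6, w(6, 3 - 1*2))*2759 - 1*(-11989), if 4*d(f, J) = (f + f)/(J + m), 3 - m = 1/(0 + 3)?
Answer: 26737/2 ≈ 13369.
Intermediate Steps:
w(Y, G) = 1/3 + Y/2 (w(Y, G) = Y*(1/2) + 2*(1/6) = Y/2 + 1/3 = 1/3 + Y/2)
m = 8/3 (m = 3 - 1/(0 + 3) = 3 - 1/3 = 8/3 ≈ 2.6667)
d(f, J) = f/(2*(8/3 + J)) (d(f, J) = ((f + f)/(J + 8/3))/4 = ((2*f)/(8/3 + J))/4 = (2*f/(8/3 + J))/4 = f/(2*(8/3 + J)))
d(6, w(6, 3 - 1*2))*2759 - 1*(-11989) = ((3/2)*6/(8 + 3*(1/3 + (1/2)*6)))*2759 - 1*(-11989) = ((3/2)*6/(8 + 3*(1/3 + 3)))*2759 + 11989 = ((3/2)*6/(8 + 3*(10/3)))*2759 + 11989 = ((3/2)*6/(8 + 10))*2759 + 11989 = ((3/2)*6/18)*2759 + 11989 = ((3/2)*6*(1/18))*2759 + 11989 = (1/2)*2759 + 11989 = 2759/2 + 11989 = 26737/2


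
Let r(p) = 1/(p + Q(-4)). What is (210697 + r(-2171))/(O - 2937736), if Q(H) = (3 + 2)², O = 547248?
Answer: -452155761/5129987248 ≈ -0.088140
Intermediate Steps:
Q(H) = 25 (Q(H) = 5² = 25)
r(p) = 1/(25 + p) (r(p) = 1/(p + 25) = 1/(25 + p))
(210697 + r(-2171))/(O - 2937736) = (210697 + 1/(25 - 2171))/(547248 - 2937736) = (210697 + 1/(-2146))/(-2390488) = (210697 - 1/2146)*(-1/2390488) = (452155761/2146)*(-1/2390488) = -452155761/5129987248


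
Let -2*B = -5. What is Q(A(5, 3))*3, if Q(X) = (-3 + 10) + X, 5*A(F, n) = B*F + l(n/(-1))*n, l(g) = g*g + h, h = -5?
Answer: 357/10 ≈ 35.700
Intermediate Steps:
B = 5/2 (B = -½*(-5) = 5/2 ≈ 2.5000)
l(g) = -5 + g² (l(g) = g*g - 5 = g² - 5 = -5 + g²)
A(F, n) = F/2 + n*(-5 + n²)/5 (A(F, n) = (5*F/2 + (-5 + (n/(-1))²)*n)/5 = (5*F/2 + (-5 + (n*(-1))²)*n)/5 = (5*F/2 + (-5 + (-n)²)*n)/5 = (5*F/2 + (-5 + n²)*n)/5 = (5*F/2 + n*(-5 + n²))/5 = F/2 + n*(-5 + n²)/5)
Q(X) = 7 + X
Q(A(5, 3))*3 = (7 + ((½)*5 - 1*3 + (⅕)*3³))*3 = (7 + (5/2 - 3 + (⅕)*27))*3 = (7 + (5/2 - 3 + 27/5))*3 = (7 + 49/10)*3 = (119/10)*3 = 357/10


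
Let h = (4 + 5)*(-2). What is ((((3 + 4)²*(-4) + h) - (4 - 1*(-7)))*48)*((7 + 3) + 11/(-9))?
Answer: -94800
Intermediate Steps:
h = -18 (h = 9*(-2) = -18)
((((3 + 4)²*(-4) + h) - (4 - 1*(-7)))*48)*((7 + 3) + 11/(-9)) = ((((3 + 4)²*(-4) - 18) - (4 - 1*(-7)))*48)*((7 + 3) + 11/(-9)) = (((7²*(-4) - 18) - (4 + 7))*48)*(10 + 11*(-⅑)) = (((49*(-4) - 18) - 1*11)*48)*(10 - 11/9) = (((-196 - 18) - 11)*48)*(79/9) = ((-214 - 11)*48)*(79/9) = -225*48*(79/9) = -10800*79/9 = -94800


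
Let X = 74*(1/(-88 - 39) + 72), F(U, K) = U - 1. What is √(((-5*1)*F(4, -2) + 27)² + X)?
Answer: √88248490/127 ≈ 73.969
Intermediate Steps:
F(U, K) = -1 + U
X = 676582/127 (X = 74*(1/(-127) + 72) = 74*(-1/127 + 72) = 74*(9143/127) = 676582/127 ≈ 5327.4)
√(((-5*1)*F(4, -2) + 27)² + X) = √(((-5*1)*(-1 + 4) + 27)² + 676582/127) = √((-5*3 + 27)² + 676582/127) = √((-15 + 27)² + 676582/127) = √(12² + 676582/127) = √(144 + 676582/127) = √(694870/127) = √88248490/127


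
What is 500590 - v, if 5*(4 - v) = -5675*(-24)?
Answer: 527826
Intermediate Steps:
v = -27236 (v = 4 - (-1135)*(-24) = 4 - ⅕*136200 = 4 - 27240 = -27236)
500590 - v = 500590 - 1*(-27236) = 500590 + 27236 = 527826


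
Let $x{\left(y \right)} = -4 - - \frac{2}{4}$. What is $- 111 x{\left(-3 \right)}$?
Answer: $\frac{777}{2} \approx 388.5$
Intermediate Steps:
$x{\left(y \right)} = - \frac{7}{2}$ ($x{\left(y \right)} = -4 - \left(-2\right) \frac{1}{4} = -4 - - \frac{1}{2} = -4 + \frac{1}{2} = - \frac{7}{2}$)
$- 111 x{\left(-3 \right)} = - \frac{111 \left(-7\right)}{2} = \left(-1\right) \left(- \frac{777}{2}\right) = \frac{777}{2}$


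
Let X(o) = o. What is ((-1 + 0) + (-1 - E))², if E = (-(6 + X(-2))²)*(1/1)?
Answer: 196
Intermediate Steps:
E = -16 (E = (-(6 - 2)²)*(1/1) = (-1*4²)*(1*1) = -1*16*1 = -16*1 = -16)
((-1 + 0) + (-1 - E))² = ((-1 + 0) + (-1 - 1*(-16)))² = (-1 + (-1 + 16))² = (-1 + 15)² = 14² = 196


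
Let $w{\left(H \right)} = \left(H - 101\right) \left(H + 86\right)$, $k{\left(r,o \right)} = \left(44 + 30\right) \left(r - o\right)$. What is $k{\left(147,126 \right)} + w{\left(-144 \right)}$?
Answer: $15764$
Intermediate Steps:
$k{\left(r,o \right)} = - 74 o + 74 r$ ($k{\left(r,o \right)} = 74 \left(r - o\right) = - 74 o + 74 r$)
$w{\left(H \right)} = \left(-101 + H\right) \left(86 + H\right)$
$k{\left(147,126 \right)} + w{\left(-144 \right)} = \left(\left(-74\right) 126 + 74 \cdot 147\right) - \left(6526 - 20736\right) = \left(-9324 + 10878\right) + \left(-8686 + 20736 + 2160\right) = 1554 + 14210 = 15764$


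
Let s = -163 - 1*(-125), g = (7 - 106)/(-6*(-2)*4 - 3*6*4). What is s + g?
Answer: -271/8 ≈ -33.875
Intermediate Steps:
g = 33/8 (g = -99/(12*4 - 18*4) = -99/(48 - 72) = -99/(-24) = -99*(-1/24) = 33/8 ≈ 4.1250)
s = -38 (s = -163 + 125 = -38)
s + g = -38 + 33/8 = -271/8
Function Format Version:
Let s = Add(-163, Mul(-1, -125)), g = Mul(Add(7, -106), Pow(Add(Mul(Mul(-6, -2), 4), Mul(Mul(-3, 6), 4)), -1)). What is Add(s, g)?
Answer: Rational(-271, 8) ≈ -33.875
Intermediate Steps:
g = Rational(33, 8) (g = Mul(-99, Pow(Add(Mul(12, 4), Mul(-18, 4)), -1)) = Mul(-99, Pow(Add(48, -72), -1)) = Mul(-99, Pow(-24, -1)) = Mul(-99, Rational(-1, 24)) = Rational(33, 8) ≈ 4.1250)
s = -38 (s = Add(-163, 125) = -38)
Add(s, g) = Add(-38, Rational(33, 8)) = Rational(-271, 8)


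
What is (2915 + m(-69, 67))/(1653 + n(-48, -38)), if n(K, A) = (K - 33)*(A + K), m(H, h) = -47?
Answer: 956/2873 ≈ 0.33275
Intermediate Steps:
n(K, A) = (-33 + K)*(A + K)
(2915 + m(-69, 67))/(1653 + n(-48, -38)) = (2915 - 47)/(1653 + ((-48)² - 33*(-38) - 33*(-48) - 38*(-48))) = 2868/(1653 + (2304 + 1254 + 1584 + 1824)) = 2868/(1653 + 6966) = 2868/8619 = 2868*(1/8619) = 956/2873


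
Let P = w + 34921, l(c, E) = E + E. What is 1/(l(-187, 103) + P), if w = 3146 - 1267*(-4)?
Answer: 1/43341 ≈ 2.3073e-5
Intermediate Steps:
w = 8214 (w = 3146 - 1*(-5068) = 3146 + 5068 = 8214)
l(c, E) = 2*E
P = 43135 (P = 8214 + 34921 = 43135)
1/(l(-187, 103) + P) = 1/(2*103 + 43135) = 1/(206 + 43135) = 1/43341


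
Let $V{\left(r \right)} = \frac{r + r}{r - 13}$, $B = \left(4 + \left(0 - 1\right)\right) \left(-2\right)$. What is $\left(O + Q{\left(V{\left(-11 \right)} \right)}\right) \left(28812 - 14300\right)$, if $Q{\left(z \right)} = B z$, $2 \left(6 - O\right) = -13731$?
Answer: $99639392$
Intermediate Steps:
$B = -6$ ($B = \left(4 - 1\right) \left(-2\right) = 3 \left(-2\right) = -6$)
$O = \frac{13743}{2}$ ($O = 6 - - \frac{13731}{2} = 6 + \frac{13731}{2} = \frac{13743}{2} \approx 6871.5$)
$V{\left(r \right)} = \frac{2 r}{-13 + r}$
$Q{\left(z \right)} = - 6 z$
$\left(O + Q{\left(V{\left(-11 \right)} \right)}\right) \left(28812 - 14300\right) = \left(\frac{13743}{2} - 6 \cdot 2 \left(-11\right) \frac{1}{-13 - 11}\right) \left(28812 - 14300\right) = \left(\frac{13743}{2} - 6 \cdot 2 \left(-11\right) \frac{1}{-24}\right) 14512 = \left(\frac{13743}{2} - 6 \cdot 2 \left(-11\right) \left(- \frac{1}{24}\right)\right) 14512 = \left(\frac{13743}{2} - \frac{11}{2}\right) 14512 = 6866 \cdot 14512 = 99639392$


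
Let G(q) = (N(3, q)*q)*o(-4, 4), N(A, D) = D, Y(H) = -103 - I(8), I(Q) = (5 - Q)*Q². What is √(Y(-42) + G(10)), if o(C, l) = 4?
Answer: √489 ≈ 22.113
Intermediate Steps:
I(Q) = Q²*(5 - Q)
Y(H) = 89 (Y(H) = -103 - 8²*(5 - 1*8) = -103 - 64*(5 - 8) = -103 - 64*(-3) = -103 - 1*(-192) = -103 + 192 = 89)
G(q) = 4*q² (G(q) = (q*q)*4 = q²*4 = 4*q²)
√(Y(-42) + G(10)) = √(89 + 4*10²) = √(89 + 4*100) = √(89 + 400) = √489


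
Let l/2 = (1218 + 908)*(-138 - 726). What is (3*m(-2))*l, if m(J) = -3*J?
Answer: -66127104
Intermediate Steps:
l = -3673728 (l = 2*((1218 + 908)*(-138 - 726)) = 2*(2126*(-864)) = 2*(-1836864) = -3673728)
(3*m(-2))*l = (3*(-3*(-2)))*(-3673728) = (3*6)*(-3673728) = 18*(-3673728) = -66127104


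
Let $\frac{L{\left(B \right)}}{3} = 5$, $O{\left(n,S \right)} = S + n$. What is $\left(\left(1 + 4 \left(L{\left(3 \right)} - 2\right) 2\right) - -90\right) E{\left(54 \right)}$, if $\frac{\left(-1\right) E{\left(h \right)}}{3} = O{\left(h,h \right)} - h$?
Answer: $-31590$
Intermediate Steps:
$L{\left(B \right)} = 15$ ($L{\left(B \right)} = 3 \cdot 5 = 15$)
$E{\left(h \right)} = - 3 h$ ($E{\left(h \right)} = - 3 \left(\left(h + h\right) - h\right) = - 3 \left(2 h - h\right) = - 3 h$)
$\left(\left(1 + 4 \left(L{\left(3 \right)} - 2\right) 2\right) - -90\right) E{\left(54 \right)} = \left(\left(1 + 4 \left(15 - 2\right) 2\right) - -90\right) \left(\left(-3\right) 54\right) = \left(\left(1 + 4 \cdot 13 \cdot 2\right) + 90\right) \left(-162\right) = \left(\left(1 + 52 \cdot 2\right) + 90\right) \left(-162\right) = \left(\left(1 + 104\right) + 90\right) \left(-162\right) = \left(105 + 90\right) \left(-162\right) = 195 \left(-162\right) = -31590$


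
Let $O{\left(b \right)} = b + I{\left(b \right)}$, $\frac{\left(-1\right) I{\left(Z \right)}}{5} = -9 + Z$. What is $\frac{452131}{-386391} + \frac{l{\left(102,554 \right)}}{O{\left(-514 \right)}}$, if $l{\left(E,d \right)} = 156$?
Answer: $- \frac{889650235}{811807491} \approx -1.0959$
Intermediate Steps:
$I{\left(Z \right)} = 45 - 5 Z$ ($I{\left(Z \right)} = - 5 \left(-9 + Z\right) = 45 - 5 Z$)
$O{\left(b \right)} = 45 - 4 b$ ($O{\left(b \right)} = b - \left(-45 + 5 b\right) = 45 - 4 b$)
$\frac{452131}{-386391} + \frac{l{\left(102,554 \right)}}{O{\left(-514 \right)}} = \frac{452131}{-386391} + \frac{156}{45 - -2056} = 452131 \left(- \frac{1}{386391}\right) + \frac{156}{45 + 2056} = - \frac{452131}{386391} + \frac{156}{2101} = - \frac{889650235}{811807491}$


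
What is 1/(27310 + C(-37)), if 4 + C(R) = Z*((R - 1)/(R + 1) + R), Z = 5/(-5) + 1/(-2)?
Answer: 12/328319 ≈ 3.6550e-5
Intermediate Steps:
Z = -3/2 (Z = 5*(-⅕) + 1*(-½) = -1 - ½ = -3/2 ≈ -1.5000)
C(R) = -4 - 3*R/2 - 3*(-1 + R)/(2*(1 + R)) (C(R) = -4 - 3*((R - 1)/(R + 1) + R)/2 = -4 - 3*((-1 + R)/(1 + R) + R)/2 = -4 - 3*(R + (-1 + R)/(1 + R))/2 = -4 + (-3*R/2 - 3*(-1 + R)/(2*(1 + R))) = -4 - 3*R/2 - 3*(-1 + R)/(2*(1 + R)))
1/(27310 + C(-37)) = 1/(27310 + (-5 - 14*(-37) - 3*(-37)²)/(2*(1 - 37))) = 1/(27310 + (½)*(-5 + 518 - 3*1369)/(-36)) = 1/(27310 + (½)*(-1/36)*(-5 + 518 - 4107)) = 1/(27310 + (½)*(-1/36)*(-3594)) = 1/(27310 + 599/12) = 1/(328319/12) = 12/328319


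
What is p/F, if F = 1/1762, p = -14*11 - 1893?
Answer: -3606814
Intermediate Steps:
p = -2047 (p = -154 - 1893 = -2047)
F = 1/1762 ≈ 0.00056754
p/F = -2047/1/1762 = -2047*1762 = -3606814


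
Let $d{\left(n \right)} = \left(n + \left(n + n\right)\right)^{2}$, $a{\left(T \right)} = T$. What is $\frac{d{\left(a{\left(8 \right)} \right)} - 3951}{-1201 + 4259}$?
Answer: $- \frac{3375}{3058} \approx -1.1037$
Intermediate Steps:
$d{\left(n \right)} = 9 n^{2}$ ($d{\left(n \right)} = \left(n + 2 n\right)^{2} = \left(3 n\right)^{2} = 9 n^{2}$)
$\frac{d{\left(a{\left(8 \right)} \right)} - 3951}{-1201 + 4259} = \frac{9 \cdot 8^{2} - 3951}{-1201 + 4259} = \frac{9 \cdot 64 - 3951}{3058} = \left(576 - 3951\right) \frac{1}{3058} = \left(-3375\right) \frac{1}{3058} = - \frac{3375}{3058}$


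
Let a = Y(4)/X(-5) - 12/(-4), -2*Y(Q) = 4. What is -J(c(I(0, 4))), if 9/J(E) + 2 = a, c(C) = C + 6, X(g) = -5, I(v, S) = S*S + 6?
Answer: -45/7 ≈ -6.4286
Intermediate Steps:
I(v, S) = 6 + S**2 (I(v, S) = S**2 + 6 = 6 + S**2)
Y(Q) = -2 (Y(Q) = -1/2*4 = -2)
a = 17/5 (a = -2/(-5) - 12/(-4) = -2*(-1/5) - 12*(-1/4) = 2/5 + 3 = 17/5 ≈ 3.4000)
c(C) = 6 + C
J(E) = 45/7 (J(E) = 9/(-2 + 17/5) = 9/(7/5) = 9*(5/7) = 45/7)
-J(c(I(0, 4))) = -1*45/7 = -45/7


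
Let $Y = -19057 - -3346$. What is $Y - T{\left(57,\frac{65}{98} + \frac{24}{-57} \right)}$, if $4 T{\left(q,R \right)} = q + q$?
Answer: $- \frac{31479}{2} \approx -15740.0$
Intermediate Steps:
$Y = -15711$ ($Y = -19057 + 3346 = -15711$)
$T{\left(q,R \right)} = \frac{q}{2}$ ($T{\left(q,R \right)} = \frac{q + q}{4} = \frac{2 q}{4} = \frac{q}{2}$)
$Y - T{\left(57,\frac{65}{98} + \frac{24}{-57} \right)} = -15711 - \frac{1}{2} \cdot 57 = -15711 - \frac{57}{2} = - \frac{31479}{2}$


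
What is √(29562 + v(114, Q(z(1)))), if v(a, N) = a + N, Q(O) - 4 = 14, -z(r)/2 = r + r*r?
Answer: 7*√606 ≈ 172.32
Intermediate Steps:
z(r) = -2*r - 2*r² (z(r) = -2*(r + r*r) = -2*(r + r²) = -2*r - 2*r²)
Q(O) = 18 (Q(O) = 4 + 14 = 18)
v(a, N) = N + a
√(29562 + v(114, Q(z(1)))) = √(29562 + (18 + 114)) = √(29562 + 132) = √29694 = 7*√606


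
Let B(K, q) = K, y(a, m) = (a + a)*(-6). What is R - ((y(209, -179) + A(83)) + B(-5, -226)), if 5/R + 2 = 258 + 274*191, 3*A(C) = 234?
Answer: 25611331/10518 ≈ 2435.0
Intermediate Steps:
y(a, m) = -12*a (y(a, m) = (2*a)*(-6) = -12*a)
A(C) = 78 (A(C) = (⅓)*234 = 78)
R = 1/10518 (R = 5/(-2 + (258 + 274*191)) = 5/(-2 + (258 + 52334)) = 5/(-2 + 52592) = 5/52590 = 5*(1/52590) = 1/10518 ≈ 9.5075e-5)
R - ((y(209, -179) + A(83)) + B(-5, -226)) = 1/10518 - ((-12*209 + 78) - 5) = 1/10518 - ((-2508 + 78) - 5) = 1/10518 - (-2430 - 5) = 1/10518 - 1*(-2435) = 1/10518 + 2435 = 25611331/10518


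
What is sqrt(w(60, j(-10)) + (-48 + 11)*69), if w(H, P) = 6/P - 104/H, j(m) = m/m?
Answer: I*sqrt(573465)/15 ≈ 50.485*I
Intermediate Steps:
j(m) = 1
w(H, P) = -104/H + 6/P
sqrt(w(60, j(-10)) + (-48 + 11)*69) = sqrt((-104/60 + 6/1) + (-48 + 11)*69) = sqrt((-104*1/60 + 6*1) - 37*69) = sqrt((-26/15 + 6) - 2553) = sqrt(64/15 - 2553) = sqrt(-38231/15) = I*sqrt(573465)/15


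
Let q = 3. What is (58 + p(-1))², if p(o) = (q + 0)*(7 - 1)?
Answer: 5776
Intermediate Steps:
p(o) = 18 (p(o) = (3 + 0)*(7 - 1) = 3*6 = 18)
(58 + p(-1))² = (58 + 18)² = 76² = 5776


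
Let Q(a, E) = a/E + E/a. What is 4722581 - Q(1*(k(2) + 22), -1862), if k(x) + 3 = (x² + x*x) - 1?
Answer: 57158264773/12103 ≈ 4.7227e+6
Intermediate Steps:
k(x) = -4 + 2*x² (k(x) = -3 + ((x² + x*x) - 1) = -3 + ((x² + x²) - 1) = -3 + (2*x² - 1) = -3 + (-1 + 2*x²) = -4 + 2*x²)
Q(a, E) = E/a + a/E
4722581 - Q(1*(k(2) + 22), -1862) = 4722581 - (-1862/((-4 + 2*2²) + 22) + (1*((-4 + 2*2²) + 22))/(-1862)) = 4722581 - (-1862/((-4 + 2*4) + 22) + (1*((-4 + 2*4) + 22))*(-1/1862)) = 4722581 - (-1862/((-4 + 8) + 22) + (1*((-4 + 8) + 22))*(-1/1862)) = 4722581 - (-1862/(4 + 22) + (1*(4 + 22))*(-1/1862)) = 4722581 - (-1862/(1*26) + (1*26)*(-1/1862)) = 4722581 - (-1862/26 + 26*(-1/1862)) = 4722581 - (-1862*1/26 - 13/931) = 4722581 - (-931/13 - 13/931) = 4722581 - 1*(-866930/12103) = 4722581 + 866930/12103 = 57158264773/12103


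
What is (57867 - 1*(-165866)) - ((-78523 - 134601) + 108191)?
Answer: 328666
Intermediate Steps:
(57867 - 1*(-165866)) - ((-78523 - 134601) + 108191) = (57867 + 165866) - (-213124 + 108191) = 223733 - 1*(-104933) = 223733 + 104933 = 328666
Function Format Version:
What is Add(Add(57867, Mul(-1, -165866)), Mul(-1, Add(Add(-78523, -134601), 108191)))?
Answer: 328666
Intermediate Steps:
Add(Add(57867, Mul(-1, -165866)), Mul(-1, Add(Add(-78523, -134601), 108191))) = Add(Add(57867, 165866), Mul(-1, Add(-213124, 108191))) = Add(223733, Mul(-1, -104933)) = Add(223733, 104933) = 328666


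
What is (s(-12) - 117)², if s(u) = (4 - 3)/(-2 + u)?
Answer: 2686321/196 ≈ 13706.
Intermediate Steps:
s(u) = 1/(-2 + u)
(s(-12) - 117)² = (1/(-2 - 12) - 117)² = (1/(-14) - 117)² = (-1/14 - 117)² = (-1639/14)² = 2686321/196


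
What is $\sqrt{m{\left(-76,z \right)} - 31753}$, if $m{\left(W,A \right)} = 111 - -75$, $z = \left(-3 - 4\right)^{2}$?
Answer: $i \sqrt{31567} \approx 177.67 i$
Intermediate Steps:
$z = 49$ ($z = \left(-7\right)^{2} = 49$)
$m{\left(W,A \right)} = 186$ ($m{\left(W,A \right)} = 111 + 75 = 186$)
$\sqrt{m{\left(-76,z \right)} - 31753} = \sqrt{186 - 31753} = \sqrt{-31567} = i \sqrt{31567}$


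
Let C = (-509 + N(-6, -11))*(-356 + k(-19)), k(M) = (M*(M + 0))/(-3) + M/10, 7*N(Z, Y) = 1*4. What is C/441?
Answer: 51060973/92610 ≈ 551.35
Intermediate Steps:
N(Z, Y) = 4/7 (N(Z, Y) = (1*4)/7 = (⅐)*4 = 4/7)
k(M) = -M²/3 + M/10 (k(M) = (M*M)*(-⅓) + M*(⅒) = M²*(-⅓) + M/10 = -M²/3 + M/10)
C = 51060973/210 (C = (-509 + 4/7)*(-356 + (1/30)*(-19)*(3 - 10*(-19))) = -3559*(-356 + (1/30)*(-19)*(3 + 190))/7 = -3559*(-356 + (1/30)*(-19)*193)/7 = -3559*(-356 - 3667/30)/7 = -3559/7*(-14347/30) = 51060973/210 ≈ 2.4315e+5)
C/441 = (51060973/210)/441 = (51060973/210)*(1/441) = 51060973/92610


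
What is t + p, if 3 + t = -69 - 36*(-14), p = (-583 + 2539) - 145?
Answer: 2243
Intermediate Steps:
p = 1811 (p = 1956 - 145 = 1811)
t = 432 (t = -3 + (-69 - 36*(-14)) = -3 + (-69 + 504) = -3 + 435 = 432)
t + p = 432 + 1811 = 2243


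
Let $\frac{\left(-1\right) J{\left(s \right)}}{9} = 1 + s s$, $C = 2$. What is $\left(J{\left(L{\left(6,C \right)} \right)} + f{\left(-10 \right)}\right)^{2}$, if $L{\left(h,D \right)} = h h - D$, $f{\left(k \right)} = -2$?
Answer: $108472225$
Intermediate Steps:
$L{\left(h,D \right)} = h^{2} - D$
$J{\left(s \right)} = -9 - 9 s^{2}$ ($J{\left(s \right)} = - 9 \left(1 + s s\right) = - 9 \left(1 + s^{2}\right) = -9 - 9 s^{2}$)
$\left(J{\left(L{\left(6,C \right)} \right)} + f{\left(-10 \right)}\right)^{2} = \left(\left(-9 - 9 \left(6^{2} - 2\right)^{2}\right) - 2\right)^{2} = \left(\left(-9 - 9 \left(36 - 2\right)^{2}\right) - 2\right)^{2} = \left(\left(-9 - 9 \cdot 34^{2}\right) - 2\right)^{2} = \left(\left(-9 - 10404\right) - 2\right)^{2} = \left(-10413 - 2\right)^{2} = \left(-10415\right)^{2} = 108472225$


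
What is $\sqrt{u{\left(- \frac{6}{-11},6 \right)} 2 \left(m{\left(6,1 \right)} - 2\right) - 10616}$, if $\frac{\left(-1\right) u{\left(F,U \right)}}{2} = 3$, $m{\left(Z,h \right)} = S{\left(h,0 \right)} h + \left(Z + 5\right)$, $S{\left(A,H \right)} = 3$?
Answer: $2 i \sqrt{2690} \approx 103.73 i$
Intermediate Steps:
$m{\left(Z,h \right)} = 5 + Z + 3 h$ ($m{\left(Z,h \right)} = 3 h + \left(Z + 5\right) = 3 h + \left(5 + Z\right) = 5 + Z + 3 h$)
$u{\left(F,U \right)} = -6$ ($u{\left(F,U \right)} = \left(-2\right) 3 = -6$)
$\sqrt{u{\left(- \frac{6}{-11},6 \right)} 2 \left(m{\left(6,1 \right)} - 2\right) - 10616} = \sqrt{- 6 \cdot 2 \left(\left(5 + 6 + 3 \cdot 1\right) - 2\right) - 10616} = \sqrt{- 6 \cdot 2 \left(\left(5 + 6 + 3\right) - 2\right) - 10616} = \sqrt{- 6 \cdot 2 \left(14 - 2\right) - 10616} = \sqrt{- 6 \cdot 2 \cdot 12 - 10616} = \sqrt{\left(-6\right) 24 - 10616} = \sqrt{-144 - 10616} = \sqrt{-10760} = 2 i \sqrt{2690}$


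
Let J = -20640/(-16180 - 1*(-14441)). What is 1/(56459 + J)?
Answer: 1739/98202841 ≈ 1.7708e-5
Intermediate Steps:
J = 20640/1739 (J = -20640/(-16180 + 14441) = -20640/(-1739) = -20640*(-1/1739) = 20640/1739 ≈ 11.869)
1/(56459 + J) = 1/(56459 + 20640/1739) = 1/(98202841/1739) = 1739/98202841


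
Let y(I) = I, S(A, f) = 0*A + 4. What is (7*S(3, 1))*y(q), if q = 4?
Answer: 112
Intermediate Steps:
S(A, f) = 4 (S(A, f) = 0 + 4 = 4)
(7*S(3, 1))*y(q) = (7*4)*4 = 28*4 = 112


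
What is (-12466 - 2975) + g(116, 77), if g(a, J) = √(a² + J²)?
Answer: -15441 + √19385 ≈ -15302.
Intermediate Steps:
g(a, J) = √(J² + a²)
(-12466 - 2975) + g(116, 77) = (-12466 - 2975) + √(77² + 116²) = -15441 + √(5929 + 13456) = -15441 + √19385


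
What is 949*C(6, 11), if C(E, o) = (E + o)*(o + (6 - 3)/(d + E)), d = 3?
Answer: 548522/3 ≈ 1.8284e+5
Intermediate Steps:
C(E, o) = (E + o)*(o + 3/(3 + E)) (C(E, o) = (E + o)*(o + (6 - 3)/(3 + E)) = (E + o)*(o + 3/(3 + E)))
949*C(6, 11) = 949*((3*6 + 3*11 + 3*11² + 6*11² + 11*6² + 3*6*11)/(3 + 6)) = 949*((18 + 33 + 3*121 + 6*121 + 11*36 + 198)/9) = 949*((18 + 33 + 363 + 726 + 396 + 198)/9) = 949*((⅑)*1734) = 949*(578/3) = 548522/3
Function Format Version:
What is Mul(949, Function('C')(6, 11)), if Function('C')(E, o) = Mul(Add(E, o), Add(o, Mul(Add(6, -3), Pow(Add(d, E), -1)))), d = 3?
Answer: Rational(548522, 3) ≈ 1.8284e+5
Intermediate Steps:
Function('C')(E, o) = Mul(Add(E, o), Add(o, Mul(3, Pow(Add(3, E), -1)))) (Function('C')(E, o) = Mul(Add(E, o), Add(o, Mul(Add(6, -3), Pow(Add(3, E), -1)))) = Mul(Add(E, o), Add(o, Mul(3, Pow(Add(3, E), -1)))))
Mul(949, Function('C')(6, 11)) = Mul(949, Mul(Pow(Add(3, 6), -1), Add(Mul(3, 6), Mul(3, 11), Mul(3, Pow(11, 2)), Mul(6, Pow(11, 2)), Mul(11, Pow(6, 2)), Mul(3, 6, 11)))) = Mul(949, Mul(Pow(9, -1), Add(18, 33, Mul(3, 121), Mul(6, 121), Mul(11, 36), 198))) = Mul(949, Mul(Rational(1, 9), Add(18, 33, 363, 726, 396, 198))) = Mul(949, Mul(Rational(1, 9), 1734)) = Mul(949, Rational(578, 3)) = Rational(548522, 3)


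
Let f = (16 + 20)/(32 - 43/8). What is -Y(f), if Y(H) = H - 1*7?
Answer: 401/71 ≈ 5.6479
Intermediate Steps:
f = 96/71 (f = 36/(32 - 43*⅛) = 36/(32 - 43/8) = 36/(213/8) = 36*(8/213) = 96/71 ≈ 1.3521)
Y(H) = -7 + H (Y(H) = H - 7 = -7 + H)
-Y(f) = -(-7 + 96/71) = -1*(-401/71) = 401/71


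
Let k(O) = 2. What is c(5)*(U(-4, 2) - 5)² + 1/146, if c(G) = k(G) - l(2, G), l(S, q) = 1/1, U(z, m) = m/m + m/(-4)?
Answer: 5915/292 ≈ 20.257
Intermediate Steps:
U(z, m) = 1 - m/4 (U(z, m) = 1 + m*(-¼) = 1 - m/4)
l(S, q) = 1
c(G) = 1 (c(G) = 2 - 1*1 = 2 - 1 = 1)
c(5)*(U(-4, 2) - 5)² + 1/146 = 1*((1 - ¼*2) - 5)² + 1/146 = 1*((1 - ½) - 5)² + 1/146 = 1*(½ - 5)² + 1/146 = 1*(-9/2)² + 1/146 = 1*(81/4) + 1/146 = 81/4 + 1/146 = 5915/292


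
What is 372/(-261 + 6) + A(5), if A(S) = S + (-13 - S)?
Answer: -1229/85 ≈ -14.459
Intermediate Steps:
A(S) = -13
372/(-261 + 6) + A(5) = 372/(-261 + 6) - 13 = 372/(-255) - 13 = -1/255*372 - 13 = -124/85 - 13 = -1229/85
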